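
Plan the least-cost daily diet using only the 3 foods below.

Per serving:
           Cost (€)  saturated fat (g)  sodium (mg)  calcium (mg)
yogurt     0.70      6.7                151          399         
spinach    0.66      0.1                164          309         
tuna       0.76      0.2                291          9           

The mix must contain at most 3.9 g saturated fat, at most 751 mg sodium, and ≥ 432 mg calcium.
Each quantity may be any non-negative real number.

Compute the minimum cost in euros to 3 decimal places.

This is a linear program. Let x1 = servings of yogurt, x2 = servings of spinach, x3 = servings of tuna.
Minimize 0.7x1 + 0.66x2 + 0.76x3 s.t.:
  6.7x1 + 0.1x2 + 0.2x3 ≤ 3.9   (saturated fat)
  151x1 + 164x2 + 291x3 ≤ 751   (sodium)
  399x1 + 309x2 + 9x3 ≥ 432   (calcium)
  x1, x2, x3 ≥ 0.
The optimal basis is {yogurt, spinach}; tuna drops out. The saturated fat and calcium requirements are met with equality.
That vertex is x1 = 0.5723, x2 = 0.6591.
Cost = 0.7·0.5723 + 0.66·0.6591 = 0.83562.

€0.836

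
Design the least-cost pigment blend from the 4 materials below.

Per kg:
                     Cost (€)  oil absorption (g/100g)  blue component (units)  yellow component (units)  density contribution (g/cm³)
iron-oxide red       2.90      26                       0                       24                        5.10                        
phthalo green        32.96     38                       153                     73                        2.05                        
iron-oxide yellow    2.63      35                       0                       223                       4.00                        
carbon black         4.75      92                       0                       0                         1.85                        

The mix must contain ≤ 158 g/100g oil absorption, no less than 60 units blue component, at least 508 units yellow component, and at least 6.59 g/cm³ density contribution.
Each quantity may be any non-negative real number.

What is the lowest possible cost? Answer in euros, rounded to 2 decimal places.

€18.58

Set it up as a linear program. Let x1 = kg of iron-oxide red, x2 = kg of phthalo green, x3 = kg of iron-oxide yellow, x4 = kg of carbon black.
Minimize 2.9x1 + 32.96x2 + 2.63x3 + 4.75x4 s.t.:
  26x1 + 38x2 + 35x3 + 92x4 ≤ 158   (oil absorption)
  153x2 ≥ 60   (blue component)
  24x1 + 73x2 + 223x3 ≥ 508   (yellow component)
  5.1x1 + 2.05x2 + 4x3 + 1.85x4 ≥ 6.59   (density contribution)
  x1, x2, x3, x4 ≥ 0.
The minimum-cost mix takes nothing from iron-oxide red, carbon black — only phthalo green, iron-oxide yellow. There the blue component and yellow component constraints are tight.
That vertex is x2 = 0.3922, x3 = 2.15.
Cost = 32.96·0.3922 + 2.63·2.15 = 18.5814.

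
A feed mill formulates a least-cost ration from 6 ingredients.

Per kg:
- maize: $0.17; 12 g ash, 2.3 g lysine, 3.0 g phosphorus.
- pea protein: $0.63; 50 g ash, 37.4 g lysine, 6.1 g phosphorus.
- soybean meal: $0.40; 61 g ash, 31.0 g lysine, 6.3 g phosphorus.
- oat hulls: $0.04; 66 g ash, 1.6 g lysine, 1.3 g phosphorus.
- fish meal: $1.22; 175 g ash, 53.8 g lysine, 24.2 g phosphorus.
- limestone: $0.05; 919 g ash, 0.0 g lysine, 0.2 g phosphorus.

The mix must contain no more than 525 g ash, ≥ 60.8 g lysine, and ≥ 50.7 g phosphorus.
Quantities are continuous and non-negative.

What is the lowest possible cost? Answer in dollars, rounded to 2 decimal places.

Let x1 = kg of maize, x2 = kg of pea protein, x3 = kg of soybean meal, x4 = kg of oat hulls, x5 = kg of fish meal, x6 = kg of limestone.
min 0.17x1 + 0.63x2 + 0.4x3 + 0.04x4 + 1.22x5 + 0.05x6 subject to:
  12x1 + 50x2 + 61x3 + 66x4 + 175x5 + 919x6 ≤ 525   (ash)
  2.3x1 + 37.4x2 + 31x3 + 1.6x4 + 53.8x5 ≥ 60.8   (lysine)
  3x1 + 6.1x2 + 6.3x3 + 1.3x4 + 24.2x5 + 0.2x6 ≥ 50.7   (phosphorus)
  x1, x2, x3, x4, x5, x6 ≥ 0.
The cheapest feasible vertex uses only oat hulls, fish meal; maize, pea protein, soybean meal, limestone are not used. Binding constraints: ash and phosphorus.
So oat hulls = 2.798 kg, fish meal = 1.945 kg.
Total cost: 0.04·2.798 + 1.22·1.945 = 2.4848.

$2.48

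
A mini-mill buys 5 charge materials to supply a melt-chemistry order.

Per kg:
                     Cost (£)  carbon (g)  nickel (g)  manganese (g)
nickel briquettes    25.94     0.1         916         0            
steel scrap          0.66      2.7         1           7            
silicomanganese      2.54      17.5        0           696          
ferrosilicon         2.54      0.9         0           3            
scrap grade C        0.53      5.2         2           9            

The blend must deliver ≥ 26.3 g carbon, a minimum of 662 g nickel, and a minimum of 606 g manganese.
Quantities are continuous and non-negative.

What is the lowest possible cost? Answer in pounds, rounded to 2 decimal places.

Set it up as a linear program. Let x1 = kg of nickel briquettes, x2 = kg of steel scrap, x3 = kg of silicomanganese, x4 = kg of ferrosilicon, x5 = kg of scrap grade C.
Minimize 25.94x1 + 0.66x2 + 2.54x3 + 2.54x4 + 0.53x5 with:
  0.1x1 + 2.7x2 + 17.5x3 + 0.9x4 + 5.2x5 ≥ 26.3   (carbon)
  916x1 + 1x2 + 2x5 ≥ 662   (nickel)
  7x2 + 696x3 + 3x4 + 9x5 ≥ 606   (manganese)
  x1, x2, x3, x4, x5 ≥ 0.
The optimal basis is {nickel briquettes, silicomanganese, scrap grade C}; steel scrap, ferrosilicon drop out. There the carbon, nickel, manganese constraints are tight.
Solving gives x1 = 0.7179, x3 = 0.8421, x5 = 2.21.
Objective = 25.94·0.7179 + 2.54·0.8421 + 0.53·2.21 = 21.9326.

£21.93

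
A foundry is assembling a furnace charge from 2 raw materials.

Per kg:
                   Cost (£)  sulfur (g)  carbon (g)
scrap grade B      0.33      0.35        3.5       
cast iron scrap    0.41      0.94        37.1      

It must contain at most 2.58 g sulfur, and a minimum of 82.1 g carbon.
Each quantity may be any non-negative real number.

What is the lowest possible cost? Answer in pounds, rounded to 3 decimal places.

£0.907

Set it up as a linear program. Let x1 = kg of scrap grade B, x2 = kg of cast iron scrap.
Minimise 0.33x1 + 0.41x2 s.t.:
  0.35x1 + 0.94x2 ≤ 2.58   (sulfur)
  3.5x1 + 37.1x2 ≥ 82.1   (carbon)
  x1, x2 ≥ 0.
The cheapest feasible vertex uses only cast iron scrap; scrap grade B is not used. Binding constraint: carbon.
So cast iron scrap = 2.213 kg.
Total cost: 0.41·2.213 = 0.90733.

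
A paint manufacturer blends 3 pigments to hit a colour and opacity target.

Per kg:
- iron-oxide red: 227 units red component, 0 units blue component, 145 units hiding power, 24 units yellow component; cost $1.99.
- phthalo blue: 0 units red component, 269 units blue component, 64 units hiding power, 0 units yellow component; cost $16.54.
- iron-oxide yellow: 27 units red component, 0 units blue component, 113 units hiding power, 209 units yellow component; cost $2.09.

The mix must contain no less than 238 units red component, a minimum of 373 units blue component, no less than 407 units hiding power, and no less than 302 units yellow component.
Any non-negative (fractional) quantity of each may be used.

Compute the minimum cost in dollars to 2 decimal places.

This is a linear program. Let x1 = kg of iron-oxide red, x2 = kg of phthalo blue, x3 = kg of iron-oxide yellow.
Minimise 1.99x1 + 16.54x2 + 2.09x3 subject to:
  227x1 + 27x3 ≥ 238   (red component)
  269x2 ≥ 373   (blue component)
  145x1 + 64x2 + 113x3 ≥ 407   (hiding power)
  24x1 + 209x3 ≥ 302   (yellow component)
  x1, x2, x3 ≥ 0.
All 3 inputs are positive at the optimum. There the blue component, hiding power, yellow component constraints are tight.
That vertex is x1 = 1.1738, x2 = 1.3866, x3 = 1.3102.
Cost = 1.99·1.1738 + 16.54·1.3866 + 2.09·1.3102 = 28.0085.

$28.01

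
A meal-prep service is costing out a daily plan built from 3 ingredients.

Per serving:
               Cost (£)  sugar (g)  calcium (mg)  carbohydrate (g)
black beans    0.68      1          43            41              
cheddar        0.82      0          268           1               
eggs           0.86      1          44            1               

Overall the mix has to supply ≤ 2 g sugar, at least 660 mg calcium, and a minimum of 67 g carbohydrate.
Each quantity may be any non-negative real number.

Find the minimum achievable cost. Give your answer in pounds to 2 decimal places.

£2.89

Let x1 = servings of black beans, x2 = servings of cheddar, x3 = servings of eggs.
min 0.68x1 + 0.82x2 + 0.86x3 subject to:
  1x1 + 1x3 ≤ 2   (sugar)
  43x1 + 268x2 + 44x3 ≥ 660   (calcium)
  41x1 + 1x2 + 1x3 ≥ 67   (carbohydrate)
  x1, x2, x3 ≥ 0.
The minimum-cost mix takes nothing from eggs — only black beans, cheddar. There the calcium and carbohydrate constraints are tight.
That vertex is x1 = 1.58, x2 = 2.209.
Total cost: 0.68·1.58 + 0.82·2.209 = 2.8858.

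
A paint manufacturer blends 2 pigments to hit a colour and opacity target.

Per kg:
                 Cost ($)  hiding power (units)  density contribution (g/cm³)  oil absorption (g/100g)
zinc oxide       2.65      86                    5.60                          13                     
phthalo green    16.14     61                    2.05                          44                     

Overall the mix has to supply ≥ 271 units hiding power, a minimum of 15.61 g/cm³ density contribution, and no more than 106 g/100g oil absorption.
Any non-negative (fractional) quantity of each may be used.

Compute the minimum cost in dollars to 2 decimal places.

$8.35

Let x1 = kg of zinc oxide, x2 = kg of phthalo green.
min 2.65x1 + 16.14x2 s.t.:
  86x1 + 61x2 ≥ 271   (hiding power)
  5.6x1 + 2.05x2 ≥ 15.61   (density contribution)
  13x1 + 44x2 ≤ 106   (oil absorption)
  x1, x2 ≥ 0.
The minimum-cost mix takes nothing from phthalo green — only zinc oxide. The hiding power requirement is met with equality.
Optimal quantities: zinc oxide = 3.151 kg.
Total cost: 2.65·3.151 = 8.3502.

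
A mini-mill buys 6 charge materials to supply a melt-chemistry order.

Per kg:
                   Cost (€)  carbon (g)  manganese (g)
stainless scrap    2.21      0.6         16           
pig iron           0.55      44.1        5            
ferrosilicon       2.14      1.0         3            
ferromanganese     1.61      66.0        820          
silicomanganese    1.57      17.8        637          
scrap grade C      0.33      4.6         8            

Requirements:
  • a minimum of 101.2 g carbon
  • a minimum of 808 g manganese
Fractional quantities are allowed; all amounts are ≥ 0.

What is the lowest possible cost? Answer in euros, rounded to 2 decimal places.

Let x1 = kg of stainless scrap, x2 = kg of pig iron, x3 = kg of ferrosilicon, x4 = kg of ferromanganese, x5 = kg of silicomanganese, x6 = kg of scrap grade C.
Minimise 2.21x1 + 0.55x2 + 2.14x3 + 1.61x4 + 1.57x5 + 0.33x6 s.t.:
  0.6x1 + 44.1x2 + 1x3 + 66x4 + 17.8x5 + 4.6x6 ≥ 101.2   (carbon)
  16x1 + 5x2 + 3x3 + 820x4 + 637x5 + 8x6 ≥ 808   (manganese)
  x1, x2, x3, x4, x5, x6 ≥ 0.
The cheapest feasible vertex uses only pig iron, ferromanganese; stainless scrap, ferrosilicon, silicomanganese, scrap grade C are not used. There the carbon and manganese constraints are tight.
Optimal quantities: pig iron = 0.8276 kg, ferromanganese = 0.9803 kg.
Hence cost = 0.55·0.8276 + 1.61·0.9803 = €2.0335.

€2.03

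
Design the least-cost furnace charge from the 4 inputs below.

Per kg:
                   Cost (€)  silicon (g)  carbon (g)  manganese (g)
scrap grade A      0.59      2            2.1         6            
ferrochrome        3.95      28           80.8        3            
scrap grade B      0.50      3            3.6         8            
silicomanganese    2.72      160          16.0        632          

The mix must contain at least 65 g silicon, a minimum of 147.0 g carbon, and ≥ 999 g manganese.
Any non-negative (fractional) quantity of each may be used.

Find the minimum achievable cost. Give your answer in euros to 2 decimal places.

This is a linear program. Let x1 = kg of scrap grade A, x2 = kg of ferrochrome, x3 = kg of scrap grade B, x4 = kg of silicomanganese.
Minimize 0.59x1 + 3.95x2 + 0.5x3 + 2.72x4 s.t.:
  2x1 + 28x2 + 3x3 + 160x4 ≥ 65   (silicon)
  2.1x1 + 80.8x2 + 3.6x3 + 16x4 ≥ 147   (carbon)
  6x1 + 3x2 + 8x3 + 632x4 ≥ 999   (manganese)
  x1, x2, x3, x4 ≥ 0.
The optimal basis is {ferrochrome, silicomanganese}; scrap grade A, scrap grade B drop out. Binding constraints: carbon and manganese.
Solving gives x2 = 1.508, x4 = 1.574.
Hence cost = 3.95·1.508 + 2.72·1.574 = €10.2379.

€10.24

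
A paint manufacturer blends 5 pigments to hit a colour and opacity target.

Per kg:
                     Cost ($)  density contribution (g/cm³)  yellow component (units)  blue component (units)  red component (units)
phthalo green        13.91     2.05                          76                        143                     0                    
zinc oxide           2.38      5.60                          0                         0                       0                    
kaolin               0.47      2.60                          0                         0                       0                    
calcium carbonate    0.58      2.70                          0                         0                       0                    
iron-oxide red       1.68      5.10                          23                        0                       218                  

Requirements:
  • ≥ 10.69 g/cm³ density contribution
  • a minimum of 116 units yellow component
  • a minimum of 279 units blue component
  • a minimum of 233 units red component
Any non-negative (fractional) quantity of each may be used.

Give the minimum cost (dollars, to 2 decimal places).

This is a linear program. Let x1 = kg of phthalo green, x2 = kg of zinc oxide, x3 = kg of kaolin, x4 = kg of calcium carbonate, x5 = kg of iron-oxide red.
min 13.91x1 + 2.38x2 + 0.47x3 + 0.58x4 + 1.68x5 s.t.:
  2.05x1 + 5.6x2 + 2.6x3 + 2.7x4 + 5.1x5 ≥ 10.69   (density contribution)
  76x1 + 23x5 ≥ 116   (yellow component)
  143x1 ≥ 279   (blue component)
  218x5 ≥ 233   (red component)
  x1, x2, x3, x4, x5 ≥ 0.
At the optimum only phthalo green, kaolin, iron-oxide red are positive (zinc oxide, calcium carbonate = 0). Binding constraints: density contribution, blue component, red component.
Solving gives x1 = 1.951, x3 = 0.4767, x5 = 1.069.
Cost = 13.91·1.951 + 0.47·0.4767 + 1.68·1.069 = 29.1584.

$29.16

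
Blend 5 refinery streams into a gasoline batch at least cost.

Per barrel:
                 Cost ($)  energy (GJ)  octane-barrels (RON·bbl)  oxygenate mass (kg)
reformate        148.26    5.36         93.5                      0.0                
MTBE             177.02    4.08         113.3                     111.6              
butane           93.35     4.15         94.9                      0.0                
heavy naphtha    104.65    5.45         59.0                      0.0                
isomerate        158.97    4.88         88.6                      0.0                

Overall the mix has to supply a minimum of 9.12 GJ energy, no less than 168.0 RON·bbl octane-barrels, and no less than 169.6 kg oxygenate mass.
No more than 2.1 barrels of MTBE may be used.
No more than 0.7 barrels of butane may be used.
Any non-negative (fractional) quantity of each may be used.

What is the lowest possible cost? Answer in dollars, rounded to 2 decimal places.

$325.08

This is a linear program. Let x1 = barrels of reformate, x2 = barrels of MTBE, x3 = barrels of butane, x4 = barrels of heavy naphtha, x5 = barrels of isomerate.
min 148.26x1 + 177.02x2 + 93.35x3 + 104.65x4 + 158.97x5 s.t.:
  5.36x1 + 4.08x2 + 4.15x3 + 5.45x4 + 4.88x5 ≥ 9.12   (energy)
  93.5x1 + 113.3x2 + 94.9x3 + 59x4 + 88.6x5 ≥ 168   (octane-barrels)
  111.6x2 ≥ 169.6   (oxygenate mass)
  x2 ≤ 2.1
  x3 ≤ 0.7
  x1, x2, x3, x4, x5 ≥ 0.
The minimum-cost mix takes nothing from reformate, butane, isomerate — only MTBE, heavy naphtha. Binding constraints: energy and oxygenate mass.
That vertex is x2 = 1.5197, x4 = 0.5357.
Cost = 177.02·1.5197 + 104.65·0.5357 = 325.0783.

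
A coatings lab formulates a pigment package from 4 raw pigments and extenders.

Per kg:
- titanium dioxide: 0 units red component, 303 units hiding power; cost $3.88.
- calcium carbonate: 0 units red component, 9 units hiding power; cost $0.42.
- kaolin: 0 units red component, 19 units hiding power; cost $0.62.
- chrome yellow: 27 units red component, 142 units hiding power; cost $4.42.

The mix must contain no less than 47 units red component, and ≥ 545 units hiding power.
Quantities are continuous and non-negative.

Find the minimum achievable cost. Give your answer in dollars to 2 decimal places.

$11.51

Let x1 = kg of titanium dioxide, x2 = kg of calcium carbonate, x3 = kg of kaolin, x4 = kg of chrome yellow.
Minimise 3.88x1 + 0.42x2 + 0.62x3 + 4.42x4 with:
  27x4 ≥ 47   (red component)
  303x1 + 9x2 + 19x3 + 142x4 ≥ 545   (hiding power)
  x1, x2, x3, x4 ≥ 0.
At the optimum only titanium dioxide, chrome yellow are positive (calcium carbonate, kaolin = 0). There the red component and hiding power constraints are tight.
Optimal quantities: titanium dioxide = 0.9829 kg, chrome yellow = 1.741 kg.
Objective = 3.88·0.9829 + 4.42·1.741 = 11.5089.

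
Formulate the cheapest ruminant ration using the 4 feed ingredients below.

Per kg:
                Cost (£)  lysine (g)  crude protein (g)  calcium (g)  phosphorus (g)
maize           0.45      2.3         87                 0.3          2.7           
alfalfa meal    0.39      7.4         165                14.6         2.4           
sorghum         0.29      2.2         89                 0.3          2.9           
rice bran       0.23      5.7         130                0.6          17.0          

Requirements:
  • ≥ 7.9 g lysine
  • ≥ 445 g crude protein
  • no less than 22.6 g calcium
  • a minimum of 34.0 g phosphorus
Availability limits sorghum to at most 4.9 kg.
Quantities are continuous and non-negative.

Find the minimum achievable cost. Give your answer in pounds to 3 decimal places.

Set it up as a linear program. Let x1 = kg of maize, x2 = kg of alfalfa meal, x3 = kg of sorghum, x4 = kg of rice bran.
Minimize 0.45x1 + 0.39x2 + 0.29x3 + 0.23x4 subject to:
  2.3x1 + 7.4x2 + 2.2x3 + 5.7x4 ≥ 7.9   (lysine)
  87x1 + 165x2 + 89x3 + 130x4 ≥ 445   (crude protein)
  0.3x1 + 14.6x2 + 0.3x3 + 0.6x4 ≥ 22.6   (calcium)
  2.7x1 + 2.4x2 + 2.9x3 + 17x4 ≥ 34   (phosphorus)
  x3 ≤ 4.9
  x1, x2, x3, x4 ≥ 0.
The optimal basis is {alfalfa meal, rice bran}; maize, sorghum drop out. There the calcium and phosphorus constraints are tight.
Solving gives x2 = 1.474, x4 = 1.792.
Hence cost = 0.39·1.474 + 0.23·1.792 = £0.98702.

£0.987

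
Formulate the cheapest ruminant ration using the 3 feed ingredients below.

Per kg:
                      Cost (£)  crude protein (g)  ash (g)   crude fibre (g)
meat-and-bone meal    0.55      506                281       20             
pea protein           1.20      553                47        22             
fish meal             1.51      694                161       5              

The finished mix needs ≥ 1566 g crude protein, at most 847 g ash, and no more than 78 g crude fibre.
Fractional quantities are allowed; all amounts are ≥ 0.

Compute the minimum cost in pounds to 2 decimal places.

Let x1 = kg of meat-and-bone meal, x2 = kg of pea protein, x3 = kg of fish meal.
min 0.55x1 + 1.2x2 + 1.51x3 subject to:
  506x1 + 553x2 + 694x3 ≥ 1566   (crude protein)
  281x1 + 47x2 + 161x3 ≤ 847   (ash)
  20x1 + 22x2 + 5x3 ≤ 78   (crude fibre)
  x1, x2, x3 ≥ 0.
At the optimum only meat-and-bone meal, pea protein are positive (fish meal = 0). Binding constraints: crude protein and ash.
That vertex is x1 = 3, x2 = 0.08711.
Objective = 0.55·3 + 1.2·0.08711 = 1.7545.

£1.75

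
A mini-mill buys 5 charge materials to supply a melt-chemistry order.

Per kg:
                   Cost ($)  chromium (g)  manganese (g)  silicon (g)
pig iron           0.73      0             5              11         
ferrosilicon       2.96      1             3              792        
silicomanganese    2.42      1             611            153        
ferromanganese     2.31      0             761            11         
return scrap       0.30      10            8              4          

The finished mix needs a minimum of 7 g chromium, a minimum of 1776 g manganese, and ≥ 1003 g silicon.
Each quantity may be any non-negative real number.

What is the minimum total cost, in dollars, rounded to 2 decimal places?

Set it up as a linear program. Let x1 = kg of pig iron, x2 = kg of ferrosilicon, x3 = kg of silicomanganese, x4 = kg of ferromanganese, x5 = kg of return scrap.
Minimize 0.73x1 + 2.96x2 + 2.42x3 + 2.31x4 + 0.3x5 s.t.:
  1x2 + 1x3 + 10x5 ≥ 7   (chromium)
  5x1 + 3x2 + 611x3 + 761x4 + 8x5 ≥ 1776   (manganese)
  11x1 + 792x2 + 153x3 + 11x4 + 4x5 ≥ 1003   (silicon)
  x1, x2, x3, x4, x5 ≥ 0.
At the optimum only ferrosilicon, ferromanganese, return scrap are positive (pig iron, silicomanganese = 0). There the chromium, manganese, silicon constraints are tight.
So ferrosilicon = 1.231 kg, ferromanganese = 2.323 kg, return scrap = 0.5769 kg.
Objective = 2.96·1.231 + 2.31·2.323 + 0.3·0.5769 = 9.1830.

$9.18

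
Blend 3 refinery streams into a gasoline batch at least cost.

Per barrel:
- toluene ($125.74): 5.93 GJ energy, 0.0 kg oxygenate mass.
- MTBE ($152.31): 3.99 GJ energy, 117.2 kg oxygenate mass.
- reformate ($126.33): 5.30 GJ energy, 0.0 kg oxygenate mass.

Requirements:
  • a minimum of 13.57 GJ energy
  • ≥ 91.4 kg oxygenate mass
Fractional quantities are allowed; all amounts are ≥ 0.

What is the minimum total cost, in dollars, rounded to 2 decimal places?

Let x1 = barrels of toluene, x2 = barrels of MTBE, x3 = barrels of reformate.
Minimize 125.74x1 + 152.31x2 + 126.33x3 with:
  5.93x1 + 3.99x2 + 5.3x3 ≥ 13.57   (energy)
  117.2x2 ≥ 91.4   (oxygenate mass)
  x1, x2, x3 ≥ 0.
The minimum-cost mix takes nothing from reformate — only toluene, MTBE. The energy and oxygenate mass requirements are met with equality.
So toluene = 1.7636 barrels, MTBE = 0.77986 barrels.
Total cost: 125.74·1.7636 + 152.31·0.77986 = 340.5355.

$340.54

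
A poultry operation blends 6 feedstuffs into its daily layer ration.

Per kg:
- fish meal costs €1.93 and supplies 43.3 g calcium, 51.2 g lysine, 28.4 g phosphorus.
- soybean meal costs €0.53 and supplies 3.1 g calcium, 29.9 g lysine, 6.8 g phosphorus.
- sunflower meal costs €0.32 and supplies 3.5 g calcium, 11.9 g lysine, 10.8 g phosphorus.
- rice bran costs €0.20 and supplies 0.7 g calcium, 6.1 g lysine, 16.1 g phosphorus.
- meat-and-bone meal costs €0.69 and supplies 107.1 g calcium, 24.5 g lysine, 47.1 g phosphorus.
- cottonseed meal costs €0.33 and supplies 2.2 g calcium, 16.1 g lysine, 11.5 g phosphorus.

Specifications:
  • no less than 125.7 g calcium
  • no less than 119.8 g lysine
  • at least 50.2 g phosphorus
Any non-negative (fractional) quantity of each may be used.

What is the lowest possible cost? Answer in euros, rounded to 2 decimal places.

€2.40

Let x1 = kg of fish meal, x2 = kg of soybean meal, x3 = kg of sunflower meal, x4 = kg of rice bran, x5 = kg of meat-and-bone meal, x6 = kg of cottonseed meal.
Minimise 1.93x1 + 0.53x2 + 0.32x3 + 0.2x4 + 0.69x5 + 0.33x6 with:
  43.3x1 + 3.1x2 + 3.5x3 + 0.7x4 + 107.1x5 + 2.2x6 ≥ 125.7   (calcium)
  51.2x1 + 29.9x2 + 11.9x3 + 6.1x4 + 24.5x5 + 16.1x6 ≥ 119.8   (lysine)
  28.4x1 + 6.8x2 + 10.8x3 + 16.1x4 + 47.1x5 + 11.5x6 ≥ 50.2   (phosphorus)
  x1, x2, x3, x4, x5, x6 ≥ 0.
At the optimum only soybean meal, meat-and-bone meal are positive (fish meal, sunflower meal, rice bran, cottonseed meal = 0). The calcium and lysine requirements are met with equality.
Optimal quantities: soybean meal = 3.119 kg, meat-and-bone meal = 1.083 kg.
Hence cost = 0.53·3.119 + 0.69·1.083 = €2.4003.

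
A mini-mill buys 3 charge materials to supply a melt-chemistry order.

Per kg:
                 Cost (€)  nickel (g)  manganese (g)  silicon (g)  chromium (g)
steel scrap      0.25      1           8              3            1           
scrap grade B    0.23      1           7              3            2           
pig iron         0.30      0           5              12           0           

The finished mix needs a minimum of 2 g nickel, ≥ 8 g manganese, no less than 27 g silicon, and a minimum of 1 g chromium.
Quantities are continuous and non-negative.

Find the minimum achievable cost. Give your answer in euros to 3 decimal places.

Let x1 = kg of steel scrap, x2 = kg of scrap grade B, x3 = kg of pig iron.
Minimize 0.25x1 + 0.23x2 + 0.3x3 subject to:
  1x1 + 1x2 ≥ 2   (nickel)
  8x1 + 7x2 + 5x3 ≥ 8   (manganese)
  3x1 + 3x2 + 12x3 ≥ 27   (silicon)
  1x1 + 2x2 ≥ 1   (chromium)
  x1, x2, x3 ≥ 0.
The minimum-cost mix takes nothing from steel scrap — only scrap grade B, pig iron. Binding constraints: nickel and silicon.
That vertex is x2 = 2, x3 = 1.75.
Cost = 0.23·2 + 0.3·1.75 = 0.98500.

€0.985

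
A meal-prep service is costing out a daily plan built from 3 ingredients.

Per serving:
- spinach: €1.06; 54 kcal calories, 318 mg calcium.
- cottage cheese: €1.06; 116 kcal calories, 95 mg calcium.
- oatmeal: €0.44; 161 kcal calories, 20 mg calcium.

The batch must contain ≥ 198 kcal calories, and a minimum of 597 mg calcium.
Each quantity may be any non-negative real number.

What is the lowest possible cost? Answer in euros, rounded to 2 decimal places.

Let x1 = servings of spinach, x2 = servings of cottage cheese, x3 = servings of oatmeal.
Minimise 1.06x1 + 1.06x2 + 0.44x3 with:
  54x1 + 116x2 + 161x3 ≥ 198   (calories)
  318x1 + 95x2 + 20x3 ≥ 597   (calcium)
  x1, x2, x3 ≥ 0.
The minimum-cost mix takes nothing from cottage cheese — only spinach, oatmeal. There the calories and calcium constraints are tight.
Solving gives x1 = 1.839, x3 = 0.6131.
Hence cost = 1.06·1.839 + 0.44·0.6131 = €2.2191.

€2.22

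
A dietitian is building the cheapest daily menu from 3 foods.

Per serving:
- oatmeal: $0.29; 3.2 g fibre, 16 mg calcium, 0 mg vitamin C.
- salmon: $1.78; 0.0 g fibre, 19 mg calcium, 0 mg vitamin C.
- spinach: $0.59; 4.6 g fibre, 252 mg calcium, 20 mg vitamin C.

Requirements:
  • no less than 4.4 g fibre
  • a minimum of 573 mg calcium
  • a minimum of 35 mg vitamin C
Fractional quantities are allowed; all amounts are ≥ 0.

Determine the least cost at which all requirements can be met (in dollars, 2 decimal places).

$1.34

Let x1 = servings of oatmeal, x2 = servings of salmon, x3 = servings of spinach.
Minimize 0.29x1 + 1.78x2 + 0.59x3 s.t.:
  3.2x1 + 4.6x3 ≥ 4.4   (fibre)
  16x1 + 19x2 + 252x3 ≥ 573   (calcium)
  20x3 ≥ 35   (vitamin C)
  x1, x2, x3 ≥ 0.
The optimal basis is {spinach}; oatmeal, salmon drop out. The calcium requirement is met with equality.
That vertex is x3 = 2.274.
Total cost: 0.59·2.274 = 1.3417.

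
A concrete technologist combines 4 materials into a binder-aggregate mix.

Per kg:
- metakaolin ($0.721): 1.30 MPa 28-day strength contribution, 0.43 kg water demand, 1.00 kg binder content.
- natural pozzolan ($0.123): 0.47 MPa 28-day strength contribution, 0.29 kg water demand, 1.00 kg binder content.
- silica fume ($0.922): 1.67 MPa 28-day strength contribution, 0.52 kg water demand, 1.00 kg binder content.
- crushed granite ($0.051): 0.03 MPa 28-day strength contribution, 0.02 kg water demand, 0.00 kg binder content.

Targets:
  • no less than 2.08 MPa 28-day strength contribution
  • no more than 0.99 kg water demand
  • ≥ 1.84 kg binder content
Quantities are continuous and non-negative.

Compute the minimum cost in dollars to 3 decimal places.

$0.823

Let x1 = kg of metakaolin, x2 = kg of natural pozzolan, x3 = kg of silica fume, x4 = kg of crushed granite.
Minimize 0.721x1 + 0.123x2 + 0.922x3 + 0.051x4 s.t.:
  1.3x1 + 0.47x2 + 1.67x3 + 0.03x4 ≥ 2.08   (28-day strength contribution)
  0.43x1 + 0.29x2 + 0.52x3 + 0.02x4 ≤ 0.99   (water demand)
  1x1 + 1x2 + 1x3 ≥ 1.84   (binder content)
  x1, x2, x3, x4 ≥ 0.
The cheapest feasible vertex uses only natural pozzolan, silica fume; metakaolin, crushed granite are not used. Binding constraints: 28-day strength contribution and water demand.
That vertex is x2 = 2.383, x3 = 0.5748.
Cost = 0.123·2.383 + 0.922·0.5748 = 0.82307.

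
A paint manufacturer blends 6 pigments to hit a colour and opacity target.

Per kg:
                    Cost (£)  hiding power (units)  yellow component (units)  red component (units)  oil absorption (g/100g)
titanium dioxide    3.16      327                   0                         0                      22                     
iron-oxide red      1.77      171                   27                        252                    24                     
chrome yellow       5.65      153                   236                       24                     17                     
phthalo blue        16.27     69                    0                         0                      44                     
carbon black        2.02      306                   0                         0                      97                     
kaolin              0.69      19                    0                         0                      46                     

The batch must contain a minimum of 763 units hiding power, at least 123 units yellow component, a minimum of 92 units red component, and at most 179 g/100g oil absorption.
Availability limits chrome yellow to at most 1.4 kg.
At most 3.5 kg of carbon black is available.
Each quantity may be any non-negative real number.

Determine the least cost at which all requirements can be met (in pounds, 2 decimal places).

Treat it as an LP. Let x1 = kg of titanium dioxide, x2 = kg of iron-oxide red, x3 = kg of chrome yellow, x4 = kg of phthalo blue, x5 = kg of carbon black, x6 = kg of kaolin.
min 3.16x1 + 1.77x2 + 5.65x3 + 16.27x4 + 2.02x5 + 0.69x6 subject to:
  327x1 + 171x2 + 153x3 + 69x4 + 306x5 + 19x6 ≥ 763   (hiding power)
  27x2 + 236x3 ≥ 123   (yellow component)
  252x2 + 24x3 ≥ 92   (red component)
  22x1 + 24x2 + 17x3 + 44x4 + 97x5 + 46x6 ≤ 179   (oil absorption)
  x3 ≤ 1.4
  x5 ≤ 3.5
  x1, x2, x3, x4, x5, x6 ≥ 0.
The cheapest feasible vertex uses only iron-oxide red, chrome yellow, carbon black; titanium dioxide, phthalo blue, kaolin are not used. The hiding power, yellow component, oil absorption requirements are met with equality.
Solving gives x2 = 1.746, x3 = 0.3214, x5 = 1.357.
Total cost: 1.77·1.746 + 5.65·0.3214 + 2.02·1.357 = 7.6475.

£7.65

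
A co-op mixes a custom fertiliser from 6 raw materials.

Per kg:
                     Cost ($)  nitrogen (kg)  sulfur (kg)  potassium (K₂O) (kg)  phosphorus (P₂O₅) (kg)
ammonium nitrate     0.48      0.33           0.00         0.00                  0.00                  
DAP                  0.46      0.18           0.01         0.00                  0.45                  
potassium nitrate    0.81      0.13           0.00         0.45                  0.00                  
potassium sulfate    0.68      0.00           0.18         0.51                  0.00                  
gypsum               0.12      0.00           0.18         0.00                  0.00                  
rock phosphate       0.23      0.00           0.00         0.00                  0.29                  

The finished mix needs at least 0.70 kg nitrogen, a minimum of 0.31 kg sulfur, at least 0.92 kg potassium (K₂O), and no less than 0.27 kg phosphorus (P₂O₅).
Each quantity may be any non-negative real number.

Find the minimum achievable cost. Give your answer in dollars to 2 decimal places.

$2.36

Let x1 = kg of ammonium nitrate, x2 = kg of DAP, x3 = kg of potassium nitrate, x4 = kg of potassium sulfate, x5 = kg of gypsum, x6 = kg of rock phosphate.
Minimise 0.48x1 + 0.46x2 + 0.81x3 + 0.68x4 + 0.12x5 + 0.23x6 with:
  0.33x1 + 0.18x2 + 0.13x3 ≥ 0.7   (nitrogen)
  0.01x2 + 0.18x4 + 0.18x5 ≥ 0.31   (sulfur)
  0.45x3 + 0.51x4 ≥ 0.92   (potassium (K₂O))
  0.45x2 + 0.29x6 ≥ 0.27   (phosphorus (P₂O₅))
  x1, x2, x3, x4, x5, x6 ≥ 0.
At the optimum only ammonium nitrate, DAP, potassium sulfate are positive (potassium nitrate, gypsum, rock phosphate = 0). Binding constraints: nitrogen, potassium (K₂O), phosphorus (P₂O₅).
So ammonium nitrate = 1.794 kg, DAP = 0.6 kg, potassium sulfate = 1.804 kg.
Hence cost = 0.48·1.794 + 0.46·0.6 + 0.68·1.804 = $2.3638.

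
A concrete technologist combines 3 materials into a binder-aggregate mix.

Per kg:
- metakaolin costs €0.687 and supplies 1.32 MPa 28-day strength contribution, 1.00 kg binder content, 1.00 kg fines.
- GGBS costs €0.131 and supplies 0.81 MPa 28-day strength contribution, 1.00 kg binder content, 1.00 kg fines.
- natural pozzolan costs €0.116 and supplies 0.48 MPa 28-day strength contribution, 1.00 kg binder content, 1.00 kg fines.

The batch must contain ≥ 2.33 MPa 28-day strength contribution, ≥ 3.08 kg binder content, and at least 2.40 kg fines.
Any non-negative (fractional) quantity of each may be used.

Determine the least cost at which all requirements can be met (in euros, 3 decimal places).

Let x1 = kg of metakaolin, x2 = kg of GGBS, x3 = kg of natural pozzolan.
Minimise 0.687x1 + 0.131x2 + 0.116x3 s.t.:
  1.32x1 + 0.81x2 + 0.48x3 ≥ 2.33   (28-day strength contribution)
  1x1 + 1x2 + 1x3 ≥ 3.08   (binder content)
  1x1 + 1x2 + 1x3 ≥ 2.4   (fines)
  x1, x2, x3 ≥ 0.
At the optimum only GGBS, natural pozzolan are positive (metakaolin = 0). Binding constraints: 28-day strength contribution and binder content.
That vertex is x2 = 2.581, x3 = 0.4994.
Total cost: 0.131·2.581 + 0.116·0.4994 = 0.39604.

€0.396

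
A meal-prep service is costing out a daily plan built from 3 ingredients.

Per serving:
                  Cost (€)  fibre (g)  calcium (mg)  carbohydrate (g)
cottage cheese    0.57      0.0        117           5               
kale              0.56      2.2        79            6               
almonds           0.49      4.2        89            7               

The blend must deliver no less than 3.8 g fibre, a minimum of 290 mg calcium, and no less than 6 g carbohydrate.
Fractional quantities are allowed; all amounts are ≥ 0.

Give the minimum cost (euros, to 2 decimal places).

€1.46

This is a linear program. Let x1 = servings of cottage cheese, x2 = servings of kale, x3 = servings of almonds.
Minimise 0.57x1 + 0.56x2 + 0.49x3 subject to:
  2.2x2 + 4.2x3 ≥ 3.8   (fibre)
  117x1 + 79x2 + 89x3 ≥ 290   (calcium)
  5x1 + 6x2 + 7x3 ≥ 6   (carbohydrate)
  x1, x2, x3 ≥ 0.
At the optimum only cottage cheese, almonds are positive (kale = 0). The fibre and calcium requirements are met with equality.
Optimal quantities: cottage cheese = 1.79 servings, almonds = 0.9048 servings.
Total cost: 0.57·1.79 + 0.49·0.9048 = 1.4637.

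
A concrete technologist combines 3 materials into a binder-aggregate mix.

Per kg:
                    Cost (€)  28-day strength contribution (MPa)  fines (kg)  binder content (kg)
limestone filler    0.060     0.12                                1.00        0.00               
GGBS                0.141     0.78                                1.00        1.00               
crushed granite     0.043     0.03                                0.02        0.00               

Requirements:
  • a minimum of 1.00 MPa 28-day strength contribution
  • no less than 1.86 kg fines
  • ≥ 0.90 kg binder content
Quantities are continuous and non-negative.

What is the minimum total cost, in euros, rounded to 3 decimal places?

Set it up as a linear program. Let x1 = kg of limestone filler, x2 = kg of GGBS, x3 = kg of crushed granite.
min 0.06x1 + 0.141x2 + 0.043x3 with:
  0.12x1 + 0.78x2 + 0.03x3 ≥ 1   (28-day strength contribution)
  1x1 + 1x2 + 0.02x3 ≥ 1.86   (fines)
  1x2 ≥ 0.9   (binder content)
  x1, x2, x3 ≥ 0.
The cheapest feasible vertex uses only limestone filler, GGBS; crushed granite is not used. Binding constraints: 28-day strength contribution and fines.
Solving gives x1 = 0.683, x2 = 1.177.
Cost = 0.06·0.683 + 0.141·1.177 = 0.20694.

€0.207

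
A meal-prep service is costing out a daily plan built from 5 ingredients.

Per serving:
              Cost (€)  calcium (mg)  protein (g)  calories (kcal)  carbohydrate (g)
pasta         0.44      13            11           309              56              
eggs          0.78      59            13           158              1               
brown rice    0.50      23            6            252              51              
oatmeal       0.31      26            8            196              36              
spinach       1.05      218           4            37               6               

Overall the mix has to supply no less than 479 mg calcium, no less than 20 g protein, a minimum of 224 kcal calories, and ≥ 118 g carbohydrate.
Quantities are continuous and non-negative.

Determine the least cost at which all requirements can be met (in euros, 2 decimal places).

€2.86

Let x1 = servings of pasta, x2 = servings of eggs, x3 = servings of brown rice, x4 = servings of oatmeal, x5 = servings of spinach.
Minimize 0.44x1 + 0.78x2 + 0.5x3 + 0.31x4 + 1.05x5 with:
  13x1 + 59x2 + 23x3 + 26x4 + 218x5 ≥ 479   (calcium)
  11x1 + 13x2 + 6x3 + 8x4 + 4x5 ≥ 20   (protein)
  309x1 + 158x2 + 252x3 + 196x4 + 37x5 ≥ 224   (calories)
  56x1 + 1x2 + 51x3 + 36x4 + 6x5 ≥ 118   (carbohydrate)
  x1, x2, x3, x4, x5 ≥ 0.
The cheapest feasible vertex uses only oatmeal, spinach; pasta, eggs, brown rice are not used. The calcium and carbohydrate requirements are met with equality.
Optimal quantities: oatmeal = 2.971 servings, spinach = 1.843 servings.
Cost = 0.31·2.971 + 1.05·1.843 = 2.8562.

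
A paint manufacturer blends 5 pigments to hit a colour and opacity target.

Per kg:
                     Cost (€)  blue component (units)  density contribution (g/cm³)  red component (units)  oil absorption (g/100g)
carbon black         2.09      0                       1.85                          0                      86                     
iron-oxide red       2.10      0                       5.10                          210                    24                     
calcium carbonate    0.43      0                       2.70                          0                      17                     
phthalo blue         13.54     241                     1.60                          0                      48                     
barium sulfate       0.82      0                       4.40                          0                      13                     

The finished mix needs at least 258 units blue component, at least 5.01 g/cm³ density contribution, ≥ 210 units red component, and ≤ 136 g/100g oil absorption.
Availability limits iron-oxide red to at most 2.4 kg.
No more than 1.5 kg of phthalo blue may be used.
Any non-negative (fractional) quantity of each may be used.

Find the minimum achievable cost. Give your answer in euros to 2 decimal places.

Set it up as a linear program. Let x1 = kg of carbon black, x2 = kg of iron-oxide red, x3 = kg of calcium carbonate, x4 = kg of phthalo blue, x5 = kg of barium sulfate.
Minimise 2.09x1 + 2.1x2 + 0.43x3 + 13.54x4 + 0.82x5 with:
  241x4 ≥ 258   (blue component)
  1.85x1 + 5.1x2 + 2.7x3 + 1.6x4 + 4.4x5 ≥ 5.01   (density contribution)
  210x2 ≥ 210   (red component)
  86x1 + 24x2 + 17x3 + 48x4 + 13x5 ≤ 136   (oil absorption)
  x2 ≤ 2.4
  x4 ≤ 1.5
  x1, x2, x3, x4, x5 ≥ 0.
The minimum-cost mix takes nothing from carbon black, calcium carbonate, barium sulfate — only iron-oxide red, phthalo blue. There the blue component and red component constraints are tight.
Optimal quantities: iron-oxide red = 1 kg, phthalo blue = 1.071 kg.
Cost = 2.1·1 + 13.54·1.071 = 16.6013.

€16.60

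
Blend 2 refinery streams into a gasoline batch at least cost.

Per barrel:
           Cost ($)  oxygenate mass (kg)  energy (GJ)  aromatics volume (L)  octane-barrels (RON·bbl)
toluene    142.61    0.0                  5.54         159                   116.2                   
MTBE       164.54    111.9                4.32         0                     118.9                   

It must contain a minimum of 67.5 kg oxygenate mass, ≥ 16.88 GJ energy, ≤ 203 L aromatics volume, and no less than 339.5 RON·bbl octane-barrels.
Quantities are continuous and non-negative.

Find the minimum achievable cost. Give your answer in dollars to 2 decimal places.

This is a linear program. Let x1 = barrels of toluene, x2 = barrels of MTBE.
Minimise 142.61x1 + 164.54x2 with:
  111.9x2 ≥ 67.5   (oxygenate mass)
  5.54x1 + 4.32x2 ≥ 16.88   (energy)
  159x1 ≤ 203   (aromatics volume)
  116.2x1 + 118.9x2 ≥ 339.5   (octane-barrels)
  x1, x2 ≥ 0.
Both inputs are positive at the optimum. Binding constraints: energy and aromatics volume.
Optimal quantities: toluene = 1.27673 barrels, MTBE = 2.27012 barrels.
Objective = 142.61·1.27673 + 164.54·2.27012 = 555.6000.

$555.60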